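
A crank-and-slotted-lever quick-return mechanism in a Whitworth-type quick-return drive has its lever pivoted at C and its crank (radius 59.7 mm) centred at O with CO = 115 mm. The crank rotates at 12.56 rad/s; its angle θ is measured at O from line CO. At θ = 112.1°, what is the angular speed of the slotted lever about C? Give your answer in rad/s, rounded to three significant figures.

1.06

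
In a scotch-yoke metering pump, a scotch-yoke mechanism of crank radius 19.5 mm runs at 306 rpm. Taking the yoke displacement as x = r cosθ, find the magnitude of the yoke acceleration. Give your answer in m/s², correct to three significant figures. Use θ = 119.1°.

9.74

ω = 32.04 rad/s (from 306 rpm).
x = r cosθ ⇒ ẍ = −rω² cosθ (ω constant).
|a| = rω²|cosθ| = 0.0195·(32.04)²·|cos 119.1°| = 9.738 m/s².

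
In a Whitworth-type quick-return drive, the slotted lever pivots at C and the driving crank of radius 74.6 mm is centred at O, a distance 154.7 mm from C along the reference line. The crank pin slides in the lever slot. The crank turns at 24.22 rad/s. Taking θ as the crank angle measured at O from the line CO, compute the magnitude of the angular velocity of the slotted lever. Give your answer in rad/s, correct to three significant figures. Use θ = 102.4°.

ω = 24.22 rad/s
Crank pin A relative to C: A = (d + r cosθ, r sinθ); lever angle φ = atan2(r sinθ, d + r cosθ).
Differentiating tanφ: φ̇ = rω(d cosθ + r)/(d² + r² + 2dr cosθ).
d² + r² + 2dr cosθ = |CA|² = 0.0245409 m²;  d cosθ + r = +0.04138 m.
|ω_lever| = |0.0746·24.22·+0.04138| / 0.0245409 = 3.0466 rad/s.

3.05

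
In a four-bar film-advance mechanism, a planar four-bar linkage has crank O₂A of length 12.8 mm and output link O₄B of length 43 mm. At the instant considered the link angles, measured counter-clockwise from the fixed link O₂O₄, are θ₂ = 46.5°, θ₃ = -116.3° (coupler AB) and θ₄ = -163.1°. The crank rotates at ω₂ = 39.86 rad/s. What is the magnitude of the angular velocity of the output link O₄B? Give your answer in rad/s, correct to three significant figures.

4.81

ω₂ = 39.86 rad/s
Differentiating the loop-closure r₂e^{iθ₂}+r₃e^{iθ₃}=r₁+r₄e^{iθ₄} gives r₂ω₂e^{iθ₂}+r₃ω₃e^{iθ₃}=r₄ω₄e^{iθ₄}.
Eliminating the other unknown: ω₄ = r₂ω₂ sin(θ₂−θ₃) / [r₄ sin(θ₄−θ₃)].
Numerator sine = +0.29571; denominator sine = -0.72897.
Result = 0.0128·39.86·(+0.29571) / (0.043·(-0.72897)) = -4.8132 rad/s; magnitude 4.8132 rad/s.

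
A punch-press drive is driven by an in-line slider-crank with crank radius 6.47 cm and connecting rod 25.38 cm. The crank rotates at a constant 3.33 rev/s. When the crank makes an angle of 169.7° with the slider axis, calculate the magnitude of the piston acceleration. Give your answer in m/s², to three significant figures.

ω = 2π·3.33 = 20.92 rad/s
x(θ) = r cosθ + √(L² − r² sin²θ); with ω constant, a = ω²·d²x/dθ².
d²x/dθ² = −r cosθ − r²(cos2θ)/√u − r⁴ sin²2θ/(4u^{3/2}),  u = L² − r² sin²θ = 0.0642806 m².
Substituting r = 0.0647 m, L = 0.2538 m, θ = 169.7°: d²x/dθ² = +0.048169 m.
a = ω²·d²x/dθ² = (20.92)²·(+0.048169) = +21.087 m/s²;  |a| = 21.087 m/s².

21.1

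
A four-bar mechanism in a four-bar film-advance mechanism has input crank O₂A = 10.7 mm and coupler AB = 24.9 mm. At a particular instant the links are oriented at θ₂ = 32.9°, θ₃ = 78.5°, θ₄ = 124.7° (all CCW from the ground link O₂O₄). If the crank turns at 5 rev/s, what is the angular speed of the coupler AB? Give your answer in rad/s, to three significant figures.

ω₂ = 31.42 rad/s (from 5 rev/s).
Differentiating the loop-closure r₂e^{iθ₂}+r₃e^{iθ₃}=r₁+r₄e^{iθ₄} gives r₂ω₂e^{iθ₂}+r₃ω₃e^{iθ₃}=r₄ω₄e^{iθ₄}.
Eliminating the other unknown: ω₃ = r₂ω₂ sin(θ₄−θ₂) / [r₃ sin(θ₃−θ₄)].
Numerator sine = +0.99951; denominator sine = -0.72176.
Result = 0.0107·31.42·(+0.99951) / (0.0249·(-0.72176)) = -18.695 rad/s; magnitude 18.695 rad/s.

18.7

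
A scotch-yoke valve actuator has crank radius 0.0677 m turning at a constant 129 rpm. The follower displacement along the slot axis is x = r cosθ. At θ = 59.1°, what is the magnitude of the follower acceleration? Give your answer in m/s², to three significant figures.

ω = 13.51 rad/s (from 129 rpm).
x = r cosθ ⇒ ẍ = −rω² cosθ (ω constant).
|a| = rω²|cosθ| = 0.0677·(13.51)²·|cos 59.1°| = 6.3445 m/s².

6.34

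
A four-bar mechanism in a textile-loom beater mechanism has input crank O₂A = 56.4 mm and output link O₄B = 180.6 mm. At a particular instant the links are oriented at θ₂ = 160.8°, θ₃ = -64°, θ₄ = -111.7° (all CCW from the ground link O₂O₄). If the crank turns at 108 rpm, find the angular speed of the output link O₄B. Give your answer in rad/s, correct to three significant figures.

ω₂ = 11.31 rad/s (from 108 rpm).
Differentiating the loop-closure r₂e^{iθ₂}+r₃e^{iθ₃}=r₁+r₄e^{iθ₄} gives r₂ω₂e^{iθ₂}+r₃ω₃e^{iθ₃}=r₄ω₄e^{iθ₄}.
Eliminating the other unknown: ω₄ = r₂ω₂ sin(θ₂−θ₃) / [r₄ sin(θ₄−θ₃)].
Numerator sine = -0.70463; denominator sine = -0.73963.
Result = 0.0564·11.31·(-0.70463) / (0.1806·(-0.73963)) = +3.3648 rad/s; magnitude 3.3648 rad/s.

3.36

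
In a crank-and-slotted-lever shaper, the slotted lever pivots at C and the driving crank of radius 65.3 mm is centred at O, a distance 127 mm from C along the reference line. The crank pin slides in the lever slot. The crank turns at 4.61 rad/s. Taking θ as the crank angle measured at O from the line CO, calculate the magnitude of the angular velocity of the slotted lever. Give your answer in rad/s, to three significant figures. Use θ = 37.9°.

1.49

ω = 4.61 rad/s
Crank pin A relative to C: A = (d + r cosθ, r sinθ); lever angle φ = atan2(r sinθ, d + r cosθ).
Differentiating tanφ: φ̇ = rω(d cosθ + r)/(d² + r² + 2dr cosθ).
d² + r² + 2dr cosθ = |CA|² = 0.033481 m²;  d cosθ + r = +0.16551 m.
|ω_lever| = |0.0653·4.61·+0.16551| / 0.033481 = 1.4882 rad/s.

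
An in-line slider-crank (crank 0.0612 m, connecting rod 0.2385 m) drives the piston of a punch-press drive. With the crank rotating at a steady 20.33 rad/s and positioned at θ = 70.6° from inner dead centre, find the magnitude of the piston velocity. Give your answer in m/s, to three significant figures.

ω = 20.33 rad/s
For an in-line slider-crank, x = r cosθ + √(L² − r² sin²θ), so v = −rω sinθ·[1 + r cosθ/√(L² − r² sin²θ)].
With r = 0.0612 m, L = 0.2385 m, θ = 70.6°: √(L² − r² sin²θ) = 0.23141 m.
v = −0.0612·20.33·0.94322·[1 + 0.0612·0.33216/0.23141] = -1.2766 m/s.
|v| = 1.2766 m/s.

1.28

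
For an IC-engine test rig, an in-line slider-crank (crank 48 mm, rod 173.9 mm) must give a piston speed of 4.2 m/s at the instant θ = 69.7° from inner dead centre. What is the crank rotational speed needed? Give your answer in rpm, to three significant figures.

For an in-line slider-crank, |v_piston| = rω|sinθ|·[1 + r cosθ/√(L² − r² sin²θ)].
With r = 0.048 m, L = 0.1739 m, θ = 69.7°: the bracketed kinematic factor |dx/dθ| = 0.049482 m.
ω = v/|dx/dθ| = 4.2/0.049482 = 84.88 rad/s.
N = 60ω/(2π) = 810.54 rpm.

811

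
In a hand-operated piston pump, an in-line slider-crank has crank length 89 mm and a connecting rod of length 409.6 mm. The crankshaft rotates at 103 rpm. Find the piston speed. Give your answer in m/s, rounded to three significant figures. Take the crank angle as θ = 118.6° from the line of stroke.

0.754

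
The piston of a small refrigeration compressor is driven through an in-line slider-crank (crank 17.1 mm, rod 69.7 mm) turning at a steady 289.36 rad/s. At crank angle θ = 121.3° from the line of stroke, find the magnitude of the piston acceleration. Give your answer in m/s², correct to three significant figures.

ω = 289.4 rad/s
x(θ) = r cosθ + √(L² − r² sin²θ); with ω constant, a = ω²·d²x/dθ².
d²x/dθ² = −r cosθ − r²(cos2θ)/√u − r⁴ sin²2θ/(4u^{3/2}),  u = L² − r² sin²θ = 0.0046446 m².
Substituting r = 0.0171 m, L = 0.0697 m, θ = 121.3°: d²x/dθ² = +0.010805 m.
a = ω²·d²x/dθ² = (289.4)²·(+0.010805) = +904.7 m/s²;  |a| = 904.7 m/s².

905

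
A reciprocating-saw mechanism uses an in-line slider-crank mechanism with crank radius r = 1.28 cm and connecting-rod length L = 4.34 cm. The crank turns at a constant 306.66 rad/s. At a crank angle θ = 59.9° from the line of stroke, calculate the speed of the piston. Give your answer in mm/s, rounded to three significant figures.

3920

ω = 306.7 rad/s
For an in-line slider-crank, x = r cosθ + √(L² − r² sin²θ), so v = −rω sinθ·[1 + r cosθ/√(L² − r² sin²θ)].
With r = 0.0128 m, L = 0.0434 m, θ = 59.9°: √(L² − r² sin²θ) = 0.041963 m.
v = −0.0128·306.7·0.86515·[1 + 0.0128·0.50151/0.041963] = -3.9154 m/s.
|v| = 3.9154 m/s = 3915.4 mm/s.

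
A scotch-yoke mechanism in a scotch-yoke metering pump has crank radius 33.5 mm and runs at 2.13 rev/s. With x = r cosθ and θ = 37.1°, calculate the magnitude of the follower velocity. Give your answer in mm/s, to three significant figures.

270

ω = 13.38 rad/s (from 2.13 rev/s).
x = r cosθ ⇒ ẋ = −rω sinθ.
|v| = rω|sinθ| = 0.0335·13.38·|sin 37.1°| = 0.27044 m/s = 270.44 mm/s.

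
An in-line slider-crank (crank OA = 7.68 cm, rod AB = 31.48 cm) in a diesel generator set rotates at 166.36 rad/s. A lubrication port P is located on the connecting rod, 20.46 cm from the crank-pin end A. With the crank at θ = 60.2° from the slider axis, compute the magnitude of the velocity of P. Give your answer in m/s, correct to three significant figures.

ω = 166.4 rad/s.  Crank-pin speed |V_A| = rω = 12.776 m/s, perpendicular to OA.
Rod angle: sinφ = −(r/L) sinθ ⇒ φ = -12.222°; ω_rod = −rω cosθ/√(L²−r²sin²θ) = -20.638 rad/s.
V_P = V_A + ω_rod × AP, with AP = 0.2046 m along the rod.
Components: V_Px = −rω sinθ − a·ω_rod·sinφ = -11.981 m/s;  V_Py = rω cosθ + a·ω_rod·cosφ = +2.2228 m/s.
|V_P| = √(V_Px² + V_Py²) = 12.185 m/s.

12.2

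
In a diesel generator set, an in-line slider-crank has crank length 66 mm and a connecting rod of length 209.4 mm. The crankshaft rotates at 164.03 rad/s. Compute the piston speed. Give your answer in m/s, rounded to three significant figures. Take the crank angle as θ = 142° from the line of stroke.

4.98

ω = 164 rad/s
For an in-line slider-crank, x = r cosθ + √(L² − r² sin²θ), so v = −rω sinθ·[1 + r cosθ/√(L² − r² sin²θ)].
With r = 0.066 m, L = 0.2094 m, θ = 142°: √(L² − r² sin²θ) = 0.20542 m.
v = −0.066·164·0.61566·[1 + 0.066·-0.78801/0.20542] = -4.9776 m/s.
|v| = 4.9776 m/s.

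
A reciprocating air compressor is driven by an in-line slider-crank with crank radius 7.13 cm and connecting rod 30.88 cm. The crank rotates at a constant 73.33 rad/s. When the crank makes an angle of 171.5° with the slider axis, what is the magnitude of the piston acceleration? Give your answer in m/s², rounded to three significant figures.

294

ω = 73.33 rad/s
x(θ) = r cosθ + √(L² − r² sin²θ); with ω constant, a = ω²·d²x/dθ².
d²x/dθ² = −r cosθ − r²(cos2θ)/√u − r⁴ sin²2θ/(4u^{3/2}),  u = L² − r² sin²θ = 0.0952464 m².
Substituting r = 0.0713 m, L = 0.3088 m, θ = 171.5°: d²x/dθ² = +0.054745 m.
a = ω²·d²x/dθ² = (73.33)²·(+0.054745) = +294.38 m/s²;  |a| = 294.38 m/s².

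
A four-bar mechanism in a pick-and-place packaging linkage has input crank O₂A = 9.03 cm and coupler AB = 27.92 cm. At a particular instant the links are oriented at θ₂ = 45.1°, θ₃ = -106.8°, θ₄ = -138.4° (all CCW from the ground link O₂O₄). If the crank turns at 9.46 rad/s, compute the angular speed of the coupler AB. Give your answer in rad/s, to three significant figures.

0.356

ω₂ = 9.46 rad/s
Differentiating the loop-closure r₂e^{iθ₂}+r₃e^{iθ₃}=r₁+r₄e^{iθ₄} gives r₂ω₂e^{iθ₂}+r₃ω₃e^{iθ₃}=r₄ω₄e^{iθ₄}.
Eliminating the other unknown: ω₃ = r₂ω₂ sin(θ₄−θ₂) / [r₃ sin(θ₃−θ₄)].
Numerator sine = +0.06105; denominator sine = +0.52399.
Result = 0.0903·9.46·(+0.06105) / (0.2792·(+0.52399)) = +0.35647 rad/s; magnitude 0.35647 rad/s.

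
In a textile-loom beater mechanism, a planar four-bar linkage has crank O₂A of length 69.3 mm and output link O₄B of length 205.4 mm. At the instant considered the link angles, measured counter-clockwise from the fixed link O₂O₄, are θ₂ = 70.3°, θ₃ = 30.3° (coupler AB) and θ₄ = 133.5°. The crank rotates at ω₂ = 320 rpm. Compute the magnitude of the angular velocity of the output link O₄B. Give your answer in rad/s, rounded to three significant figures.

7.46

ω₂ = 33.51 rad/s (from 320 rpm).
Differentiating the loop-closure r₂e^{iθ₂}+r₃e^{iθ₃}=r₁+r₄e^{iθ₄} gives r₂ω₂e^{iθ₂}+r₃ω₃e^{iθ₃}=r₄ω₄e^{iθ₄}.
Eliminating the other unknown: ω₄ = r₂ω₂ sin(θ₂−θ₃) / [r₄ sin(θ₄−θ₃)].
Numerator sine = +0.64279; denominator sine = +0.97358.
Result = 0.0693·33.51·(+0.64279) / (0.2054·(+0.97358)) = +7.4646 rad/s; magnitude 7.4646 rad/s.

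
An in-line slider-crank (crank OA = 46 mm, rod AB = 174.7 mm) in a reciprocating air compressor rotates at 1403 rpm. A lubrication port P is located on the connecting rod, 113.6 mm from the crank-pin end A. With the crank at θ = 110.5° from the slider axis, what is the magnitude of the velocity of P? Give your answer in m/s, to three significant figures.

6.00

ω = 146.9 rad/s.  Crank-pin speed |V_A| = rω = 6.7584 m/s, perpendicular to OA.
Rod angle: sinφ = −(r/L) sinθ ⇒ φ = -14.278°; ω_rod = −rω cosθ/√(L²−r²sin²θ) = +13.98 rad/s.
V_P = V_A + ω_rod × AP, with AP = 0.1136 m along the rod.
Components: V_Px = −rω sinθ − a·ω_rod·sinφ = -5.9387 m/s;  V_Py = rω cosθ + a·ω_rod·cosφ = -0.82779 m/s.
|V_P| = √(V_Px² + V_Py²) = 5.9961 m/s.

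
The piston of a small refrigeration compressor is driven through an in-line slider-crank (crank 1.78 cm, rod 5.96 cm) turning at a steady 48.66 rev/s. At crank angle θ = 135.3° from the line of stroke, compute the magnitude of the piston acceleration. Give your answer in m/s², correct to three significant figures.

ω = 2π·48.7 = 305.7 rad/s
x(θ) = r cosθ + √(L² − r² sin²θ); with ω constant, a = ω²·d²x/dθ².
d²x/dθ² = −r cosθ − r²(cos2θ)/√u − r⁴ sin²2θ/(4u^{3/2}),  u = L² − r² sin²θ = 0.0033954 m².
Substituting r = 0.0178 m, L = 0.0596 m, θ = 135.3°: d²x/dθ² = +0.012468 m.
a = ω²·d²x/dθ² = (305.7)²·(+0.012468) = +1165.5 m/s²;  |a| = 1165.5 m/s².

1170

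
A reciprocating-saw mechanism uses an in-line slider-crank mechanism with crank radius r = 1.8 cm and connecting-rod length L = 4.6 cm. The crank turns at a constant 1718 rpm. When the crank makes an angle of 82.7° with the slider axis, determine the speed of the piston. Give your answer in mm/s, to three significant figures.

ω = 2π·1718/60 = 179.9 rad/s
For an in-line slider-crank, x = r cosθ + √(L² − r² sin²θ), so v = −rω sinθ·[1 + r cosθ/√(L² − r² sin²θ)].
With r = 0.018 m, L = 0.046 m, θ = 82.7°: √(L² − r² sin²θ) = 0.042394 m.
v = −0.018·179.9·0.99189·[1 + 0.018·0.12706/0.042394] = -3.3854 m/s.
|v| = 3.3854 m/s = 3385.4 mm/s.

3390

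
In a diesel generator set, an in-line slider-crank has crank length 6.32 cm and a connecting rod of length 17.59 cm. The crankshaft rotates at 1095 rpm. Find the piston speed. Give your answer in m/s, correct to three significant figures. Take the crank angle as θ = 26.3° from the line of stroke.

4.26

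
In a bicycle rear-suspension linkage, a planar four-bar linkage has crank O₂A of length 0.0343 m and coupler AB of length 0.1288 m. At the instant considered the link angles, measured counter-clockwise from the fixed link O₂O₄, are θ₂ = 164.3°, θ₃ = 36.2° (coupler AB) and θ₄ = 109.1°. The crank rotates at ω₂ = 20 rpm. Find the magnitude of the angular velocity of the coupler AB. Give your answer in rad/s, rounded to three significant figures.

0.479

ω₂ = 2.094 rad/s (from 20 rpm).
Differentiating the loop-closure r₂e^{iθ₂}+r₃e^{iθ₃}=r₁+r₄e^{iθ₄} gives r₂ω₂e^{iθ₂}+r₃ω₃e^{iθ₃}=r₄ω₄e^{iθ₄}.
Eliminating the other unknown: ω₃ = r₂ω₂ sin(θ₄−θ₂) / [r₃ sin(θ₃−θ₄)].
Numerator sine = -0.82115; denominator sine = -0.95579.
Result = 0.0343·2.094·(-0.82115) / (0.1288·(-0.95579)) = +0.47918 rad/s; magnitude 0.47918 rad/s.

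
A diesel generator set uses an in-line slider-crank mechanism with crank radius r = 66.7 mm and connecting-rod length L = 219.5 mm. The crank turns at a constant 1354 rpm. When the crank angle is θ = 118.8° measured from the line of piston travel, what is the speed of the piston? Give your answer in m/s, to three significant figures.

7.03

ω = 2π·1354/60 = 141.8 rad/s
For an in-line slider-crank, x = r cosθ + √(L² − r² sin²θ), so v = −rω sinθ·[1 + r cosθ/√(L² − r² sin²θ)].
With r = 0.0667 m, L = 0.2195 m, θ = 118.8°: √(L² − r² sin²θ) = 0.21157 m.
v = −0.0667·141.8·0.87631·[1 + 0.0667·-0.48175/0.21157] = -7.0289 m/s.
|v| = 7.0289 m/s.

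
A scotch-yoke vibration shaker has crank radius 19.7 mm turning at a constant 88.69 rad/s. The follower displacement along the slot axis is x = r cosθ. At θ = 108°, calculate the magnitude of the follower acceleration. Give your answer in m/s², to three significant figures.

47.9

ω = 88.69 rad/s
x = r cosθ ⇒ ẍ = −rω² cosθ (ω constant).
|a| = rω²|cosθ| = 0.0197·(88.69)²·|cos 108°| = 47.885 m/s².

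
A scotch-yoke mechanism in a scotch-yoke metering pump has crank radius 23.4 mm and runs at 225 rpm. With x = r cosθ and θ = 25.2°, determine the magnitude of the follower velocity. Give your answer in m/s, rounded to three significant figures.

ω = 23.56 rad/s (from 225 rpm).
x = r cosθ ⇒ ẋ = −rω sinθ.
|v| = rω|sinθ| = 0.0234·23.56·|sin 25.2°| = 0.23475 m/s.

0.235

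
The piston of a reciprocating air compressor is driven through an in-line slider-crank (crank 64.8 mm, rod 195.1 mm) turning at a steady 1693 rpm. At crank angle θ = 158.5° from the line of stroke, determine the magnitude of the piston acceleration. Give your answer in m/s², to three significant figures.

ω = 2π·1693/60 = 177.3 rad/s
x(θ) = r cosθ + √(L² − r² sin²θ); with ω constant, a = ω²·d²x/dθ².
d²x/dθ² = −r cosθ − r²(cos2θ)/√u − r⁴ sin²2θ/(4u^{3/2}),  u = L² − r² sin²θ = 0.0375 m².
Substituting r = 0.0648 m, L = 0.1951 m, θ = 158.5°: d²x/dθ² = +0.04415 m.
a = ω²·d²x/dθ² = (177.3)²·(+0.04415) = +1387.7 m/s²;  |a| = 1387.7 m/s².

1390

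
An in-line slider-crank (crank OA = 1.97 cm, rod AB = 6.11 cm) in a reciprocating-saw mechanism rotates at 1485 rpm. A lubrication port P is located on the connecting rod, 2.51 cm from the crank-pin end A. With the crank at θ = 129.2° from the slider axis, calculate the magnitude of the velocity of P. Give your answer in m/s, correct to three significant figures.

ω = 155.5 rad/s.  Crank-pin speed |V_A| = rω = 3.0635 m/s, perpendicular to OA.
Rod angle: sinφ = −(r/L) sinθ ⇒ φ = -14.469°; ω_rod = −rω cosθ/√(L²−r²sin²θ) = +32.728 rad/s.
V_P = V_A + ω_rod × AP, with AP = 0.0251 m along the rod.
Components: V_Px = −rω sinθ − a·ω_rod·sinφ = -2.1688 m/s;  V_Py = rω cosθ + a·ω_rod·cosφ = -1.1408 m/s.
|V_P| = √(V_Px² + V_Py²) = 2.4506 m/s.

2.45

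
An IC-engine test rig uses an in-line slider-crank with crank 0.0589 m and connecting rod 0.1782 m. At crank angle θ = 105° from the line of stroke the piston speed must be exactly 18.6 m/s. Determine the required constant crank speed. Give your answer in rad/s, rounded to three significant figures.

For an in-line slider-crank, |v_piston| = rω|sinθ|·[1 + r cosθ/√(L² − r² sin²θ)].
With r = 0.0589 m, L = 0.1782 m, θ = 105°: the bracketed kinematic factor |dx/dθ| = 0.051757 m.
ω = v/|dx/dθ| = 18.6/0.051757 = 359.37 rad/s.

359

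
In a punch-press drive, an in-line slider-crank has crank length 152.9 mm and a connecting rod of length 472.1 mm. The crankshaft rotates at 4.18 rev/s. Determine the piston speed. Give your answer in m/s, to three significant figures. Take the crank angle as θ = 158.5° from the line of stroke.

1.03

ω = 2π·4.18 = 26.26 rad/s
For an in-line slider-crank, x = r cosθ + √(L² − r² sin²θ), so v = −rω sinθ·[1 + r cosθ/√(L² − r² sin²θ)].
With r = 0.1529 m, L = 0.4721 m, θ = 158.5°: √(L² − r² sin²θ) = 0.46876 m.
v = −0.1529·26.26·0.36650·[1 + 0.1529·-0.93042/0.46876] = -1.0251 m/s.
|v| = 1.0251 m/s.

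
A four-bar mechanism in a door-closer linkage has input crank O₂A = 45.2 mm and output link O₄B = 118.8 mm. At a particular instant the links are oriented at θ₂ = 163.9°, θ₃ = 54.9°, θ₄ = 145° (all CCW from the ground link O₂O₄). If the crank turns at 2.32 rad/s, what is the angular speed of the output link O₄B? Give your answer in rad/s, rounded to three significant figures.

0.835

ω₂ = 2.32 rad/s
Differentiating the loop-closure r₂e^{iθ₂}+r₃e^{iθ₃}=r₁+r₄e^{iθ₄} gives r₂ω₂e^{iθ₂}+r₃ω₃e^{iθ₃}=r₄ω₄e^{iθ₄}.
Eliminating the other unknown: ω₄ = r₂ω₂ sin(θ₂−θ₃) / [r₄ sin(θ₄−θ₃)].
Numerator sine = +0.94552; denominator sine = +1.00000.
Result = 0.0452·2.32·(+0.94552) / (0.1188·(+1.00000)) = +0.8346 rad/s; magnitude 0.8346 rad/s.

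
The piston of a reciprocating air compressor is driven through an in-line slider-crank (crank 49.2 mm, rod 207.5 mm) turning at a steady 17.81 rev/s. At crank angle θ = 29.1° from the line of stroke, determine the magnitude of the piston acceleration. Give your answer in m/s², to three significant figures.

ω = 2π·17.8 = 111.9 rad/s
x(θ) = r cosθ + √(L² − r² sin²θ); with ω constant, a = ω²·d²x/dθ².
d²x/dθ² = −r cosθ − r²(cos2θ)/√u − r⁴ sin²2θ/(4u^{3/2}),  u = L² − r² sin²θ = 0.0424837 m².
Substituting r = 0.0492 m, L = 0.2075 m, θ = 29.1°: d²x/dθ² = -0.049299 m.
a = ω²·d²x/dθ² = (111.9)²·(-0.049299) = -617.34 m/s²;  |a| = 617.34 m/s².

617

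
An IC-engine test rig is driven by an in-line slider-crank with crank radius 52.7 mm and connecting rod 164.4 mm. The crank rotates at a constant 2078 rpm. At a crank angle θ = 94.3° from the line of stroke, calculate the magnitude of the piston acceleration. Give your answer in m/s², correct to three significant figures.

1020

ω = 2π·2078/60 = 217.6 rad/s
x(θ) = r cosθ + √(L² − r² sin²θ); with ω constant, a = ω²·d²x/dθ².
d²x/dθ² = −r cosθ − r²(cos2θ)/√u − r⁴ sin²2θ/(4u^{3/2}),  u = L² − r² sin²θ = 0.0242657 m².
Substituting r = 0.0527 m, L = 0.1644 m, θ = 94.3°: d²x/dθ² = +0.021568 m.
a = ω²·d²x/dθ² = (217.6)²·(+0.021568) = +1021.3 m/s²;  |a| = 1021.3 m/s².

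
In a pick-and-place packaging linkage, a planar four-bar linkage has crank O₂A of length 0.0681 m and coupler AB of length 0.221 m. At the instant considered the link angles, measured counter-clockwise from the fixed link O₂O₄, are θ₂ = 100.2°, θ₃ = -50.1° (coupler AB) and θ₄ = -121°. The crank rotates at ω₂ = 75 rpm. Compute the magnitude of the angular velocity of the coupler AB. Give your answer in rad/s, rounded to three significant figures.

1.69

ω₂ = 7.854 rad/s (from 75 rpm).
Differentiating the loop-closure r₂e^{iθ₂}+r₃e^{iθ₃}=r₁+r₄e^{iθ₄} gives r₂ω₂e^{iθ₂}+r₃ω₃e^{iθ₃}=r₄ω₄e^{iθ₄}.
Eliminating the other unknown: ω₃ = r₂ω₂ sin(θ₄−θ₂) / [r₃ sin(θ₃−θ₄)].
Numerator sine = +0.65869; denominator sine = +0.94495.
Result = 0.0681·7.854·(+0.65869) / (0.221·(+0.94495)) = +1.687 rad/s; magnitude 1.687 rad/s.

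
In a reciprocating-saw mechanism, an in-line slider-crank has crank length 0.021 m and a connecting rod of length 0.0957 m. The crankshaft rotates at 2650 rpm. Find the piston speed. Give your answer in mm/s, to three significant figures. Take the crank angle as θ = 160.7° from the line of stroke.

ω = 2π·2650/60 = 277.5 rad/s
For an in-line slider-crank, x = r cosθ + √(L² − r² sin²θ), so v = −rω sinθ·[1 + r cosθ/√(L² − r² sin²θ)].
With r = 0.021 m, L = 0.0957 m, θ = 160.7°: √(L² − r² sin²θ) = 0.095448 m.
v = −0.021·277.5·0.33051·[1 + 0.021·-0.94380/0.095448] = -1.5262 m/s.
|v| = 1.5262 m/s = 1526.2 mm/s.

1530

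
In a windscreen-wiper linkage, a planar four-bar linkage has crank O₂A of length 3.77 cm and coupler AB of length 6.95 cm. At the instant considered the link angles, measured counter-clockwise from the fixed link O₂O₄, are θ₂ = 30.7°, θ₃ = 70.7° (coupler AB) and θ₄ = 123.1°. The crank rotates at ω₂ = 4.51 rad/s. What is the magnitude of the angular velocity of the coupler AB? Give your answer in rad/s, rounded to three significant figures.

ω₂ = 4.51 rad/s
Differentiating the loop-closure r₂e^{iθ₂}+r₃e^{iθ₃}=r₁+r₄e^{iθ₄} gives r₂ω₂e^{iθ₂}+r₃ω₃e^{iθ₃}=r₄ω₄e^{iθ₄}.
Eliminating the other unknown: ω₃ = r₂ω₂ sin(θ₄−θ₂) / [r₃ sin(θ₃−θ₄)].
Numerator sine = +0.99912; denominator sine = -0.79229.
Result = 0.0377·4.51·(+0.99912) / (0.0695·(-0.79229)) = -3.0851 rad/s; magnitude 3.0851 rad/s.

3.09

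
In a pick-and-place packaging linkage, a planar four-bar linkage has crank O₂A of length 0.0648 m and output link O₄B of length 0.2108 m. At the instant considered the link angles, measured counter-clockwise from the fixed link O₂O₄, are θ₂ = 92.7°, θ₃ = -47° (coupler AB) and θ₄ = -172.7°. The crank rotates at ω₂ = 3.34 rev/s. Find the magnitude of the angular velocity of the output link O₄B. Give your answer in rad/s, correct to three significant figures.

ω₂ = 20.99 rad/s (from 3.34 rev/s).
Differentiating the loop-closure r₂e^{iθ₂}+r₃e^{iθ₃}=r₁+r₄e^{iθ₄} gives r₂ω₂e^{iθ₂}+r₃ω₃e^{iθ₃}=r₄ω₄e^{iθ₄}.
Eliminating the other unknown: ω₄ = r₂ω₂ sin(θ₂−θ₃) / [r₄ sin(θ₄−θ₃)].
Numerator sine = +0.64679; denominator sine = -0.81208.
Result = 0.0648·20.99·(+0.64679) / (0.2108·(-0.81208)) = -5.138 rad/s; magnitude 5.138 rad/s.

5.14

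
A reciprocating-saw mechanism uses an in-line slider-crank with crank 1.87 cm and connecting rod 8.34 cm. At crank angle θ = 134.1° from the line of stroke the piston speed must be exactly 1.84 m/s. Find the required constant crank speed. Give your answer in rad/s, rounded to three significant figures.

163

For an in-line slider-crank, |v_piston| = rω|sinθ|·[1 + r cosθ/√(L² − r² sin²θ)].
With r = 0.0187 m, L = 0.0834 m, θ = 134.1°: the bracketed kinematic factor |dx/dθ| = 0.011306 m.
ω = v/|dx/dθ| = 1.84/0.011306 = 162.75 rad/s.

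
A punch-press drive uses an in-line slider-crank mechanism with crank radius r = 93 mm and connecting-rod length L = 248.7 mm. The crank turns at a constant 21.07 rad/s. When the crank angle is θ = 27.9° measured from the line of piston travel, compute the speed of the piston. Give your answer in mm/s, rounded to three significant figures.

1220

ω = 21.07 rad/s
For an in-line slider-crank, x = r cosθ + √(L² − r² sin²θ), so v = −rω sinθ·[1 + r cosθ/√(L² − r² sin²θ)].
With r = 0.093 m, L = 0.2487 m, θ = 27.9°: √(L² − r² sin²θ) = 0.24486 m.
v = −0.093·21.07·0.46793·[1 + 0.093·0.88377/0.24486] = -1.2247 m/s.
|v| = 1.2247 m/s = 1224.7 mm/s.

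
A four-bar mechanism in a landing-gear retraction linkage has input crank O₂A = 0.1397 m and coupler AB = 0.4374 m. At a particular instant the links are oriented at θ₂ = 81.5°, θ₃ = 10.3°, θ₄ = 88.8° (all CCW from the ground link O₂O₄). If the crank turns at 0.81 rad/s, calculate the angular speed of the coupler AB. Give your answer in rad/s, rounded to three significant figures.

0.0335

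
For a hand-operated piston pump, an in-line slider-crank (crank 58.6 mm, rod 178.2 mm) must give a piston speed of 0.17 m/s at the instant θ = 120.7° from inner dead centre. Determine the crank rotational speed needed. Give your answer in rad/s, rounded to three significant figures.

4.09

For an in-line slider-crank, |v_piston| = rω|sinθ|·[1 + r cosθ/√(L² − r² sin²θ)].
With r = 0.0586 m, L = 0.1782 m, θ = 120.7°: the bracketed kinematic factor |dx/dθ| = 0.041568 m.
ω = v/|dx/dθ| = 0.17/0.041568 = 4.0897 rad/s.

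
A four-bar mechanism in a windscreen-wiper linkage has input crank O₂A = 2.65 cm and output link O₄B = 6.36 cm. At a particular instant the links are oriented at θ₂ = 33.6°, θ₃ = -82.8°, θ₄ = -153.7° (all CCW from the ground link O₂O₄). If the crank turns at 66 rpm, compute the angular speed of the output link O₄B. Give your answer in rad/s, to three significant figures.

ω₂ = 6.912 rad/s (from 66 rpm).
Differentiating the loop-closure r₂e^{iθ₂}+r₃e^{iθ₃}=r₁+r₄e^{iθ₄} gives r₂ω₂e^{iθ₂}+r₃ω₃e^{iθ₃}=r₄ω₄e^{iθ₄}.
Eliminating the other unknown: ω₄ = r₂ω₂ sin(θ₂−θ₃) / [r₄ sin(θ₄−θ₃)].
Numerator sine = +0.89571; denominator sine = -0.94495.
Result = 0.0265·6.912·(+0.89571) / (0.0636·(-0.94495)) = -2.7297 rad/s; magnitude 2.7297 rad/s.

2.73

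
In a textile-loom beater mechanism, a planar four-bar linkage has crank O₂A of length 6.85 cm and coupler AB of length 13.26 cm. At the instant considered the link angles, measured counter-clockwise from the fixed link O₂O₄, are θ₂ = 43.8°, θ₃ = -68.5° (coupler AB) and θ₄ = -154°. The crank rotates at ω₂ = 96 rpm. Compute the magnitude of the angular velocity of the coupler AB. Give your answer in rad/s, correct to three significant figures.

1.59

ω₂ = 10.05 rad/s (from 96 rpm).
Differentiating the loop-closure r₂e^{iθ₂}+r₃e^{iθ₃}=r₁+r₄e^{iθ₄} gives r₂ω₂e^{iθ₂}+r₃ω₃e^{iθ₃}=r₄ω₄e^{iθ₄}.
Eliminating the other unknown: ω₃ = r₂ω₂ sin(θ₄−θ₂) / [r₃ sin(θ₃−θ₄)].
Numerator sine = +0.30570; denominator sine = +0.99692.
Result = 0.0685·10.05·(+0.30570) / (0.1326·(+0.99692)) = +1.5925 rad/s; magnitude 1.5925 rad/s.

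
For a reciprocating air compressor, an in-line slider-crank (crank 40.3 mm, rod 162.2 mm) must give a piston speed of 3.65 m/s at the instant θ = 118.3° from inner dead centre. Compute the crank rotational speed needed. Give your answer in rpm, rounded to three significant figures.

1120

For an in-line slider-crank, |v_piston| = rω|sinθ|·[1 + r cosθ/√(L² − r² sin²θ)].
With r = 0.0403 m, L = 0.1622 m, θ = 118.3°: the bracketed kinematic factor |dx/dθ| = 0.0312 m.
ω = v/|dx/dθ| = 3.65/0.0312 = 116.99 rad/s.
N = 60ω/(2π) = 1117.1 rpm.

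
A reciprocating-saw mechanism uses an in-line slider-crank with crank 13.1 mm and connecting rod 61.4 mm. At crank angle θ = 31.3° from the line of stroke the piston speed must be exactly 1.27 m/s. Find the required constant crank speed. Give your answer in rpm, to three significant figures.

1510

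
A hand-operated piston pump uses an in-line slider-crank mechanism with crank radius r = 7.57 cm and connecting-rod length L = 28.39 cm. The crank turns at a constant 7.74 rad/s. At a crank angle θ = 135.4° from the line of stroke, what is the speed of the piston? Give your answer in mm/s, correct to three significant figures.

332

ω = 7.74 rad/s
For an in-line slider-crank, x = r cosθ + √(L² − r² sin²θ), so v = −rω sinθ·[1 + r cosθ/√(L² − r² sin²θ)].
With r = 0.0757 m, L = 0.2839 m, θ = 135.4°: √(L² − r² sin²θ) = 0.27888 m.
v = −0.0757·7.74·0.70215·[1 + 0.0757·-0.71203/0.27888] = -0.33189 m/s.
|v| = 0.33189 m/s = 331.89 mm/s.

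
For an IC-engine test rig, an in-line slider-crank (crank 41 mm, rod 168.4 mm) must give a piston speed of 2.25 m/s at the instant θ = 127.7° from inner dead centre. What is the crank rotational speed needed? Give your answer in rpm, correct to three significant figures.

For an in-line slider-crank, |v_piston| = rω|sinθ|·[1 + r cosθ/√(L² − r² sin²θ)].
With r = 0.041 m, L = 0.1684 m, θ = 127.7°: the bracketed kinematic factor |dx/dθ| = 0.027518 m.
ω = v/|dx/dθ| = 2.25/0.027518 = 81.765 rad/s.
N = 60ω/(2π) = 780.79 rpm.

781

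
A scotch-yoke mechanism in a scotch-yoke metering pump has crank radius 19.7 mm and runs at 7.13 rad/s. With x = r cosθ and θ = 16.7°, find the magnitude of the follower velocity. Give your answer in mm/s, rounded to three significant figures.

ω = 7.13 rad/s
x = r cosθ ⇒ ẋ = −rω sinθ.
|v| = rω|sinθ| = 0.0197·7.13·|sin 16.7°| = 0.040363 m/s = 40.363 mm/s.

40.4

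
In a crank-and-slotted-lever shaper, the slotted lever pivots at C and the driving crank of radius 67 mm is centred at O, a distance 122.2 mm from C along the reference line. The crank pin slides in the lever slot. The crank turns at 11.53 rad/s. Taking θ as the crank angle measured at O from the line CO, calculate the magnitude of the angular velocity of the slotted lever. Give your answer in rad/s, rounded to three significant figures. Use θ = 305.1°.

ω = 11.53 rad/s
Crank pin A relative to C: A = (d + r cosθ, r sinθ); lever angle φ = atan2(r sinθ, d + r cosθ).
Differentiating tanφ: φ̇ = rω(d cosθ + r)/(d² + r² + 2dr cosθ).
d² + r² + 2dr cosθ = |CA|² = 0.0288374 m²;  d cosθ + r = +0.13727 m.
|ω_lever| = |0.067·11.53·+0.13727| / 0.0288374 = 3.6771 rad/s.

3.68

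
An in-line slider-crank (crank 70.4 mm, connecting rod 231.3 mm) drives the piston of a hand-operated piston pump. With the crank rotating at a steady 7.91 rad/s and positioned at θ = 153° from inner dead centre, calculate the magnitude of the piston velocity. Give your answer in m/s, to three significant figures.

ω = 7.91 rad/s
For an in-line slider-crank, x = r cosθ + √(L² − r² sin²θ), so v = −rω sinθ·[1 + r cosθ/√(L² − r² sin²θ)].
With r = 0.0704 m, L = 0.2313 m, θ = 153°: √(L² − r² sin²θ) = 0.22908 m.
v = −0.0704·7.91·0.45399·[1 + 0.0704·-0.89101/0.22908] = -0.18359 m/s.
|v| = 0.18359 m/s.

0.184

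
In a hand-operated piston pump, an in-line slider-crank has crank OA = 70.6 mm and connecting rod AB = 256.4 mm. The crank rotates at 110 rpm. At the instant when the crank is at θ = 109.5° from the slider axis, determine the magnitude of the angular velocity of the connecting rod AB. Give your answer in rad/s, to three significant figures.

1.10

ω = 11.52 rad/s (converted from 110 rpm).
The rod makes angle φ with the slider axis where L sinφ = r sinθ; differentiating, L cosφ·φ̇ = r ω cosθ.
L cosφ = √(L² − r² sin²θ) = 0.24761 m.
|ω_rod| = r ω |cosθ| / √(L² − r² sin²θ) = 0.0706·11.52·0.33381/0.24761 = 1.0963 rad/s.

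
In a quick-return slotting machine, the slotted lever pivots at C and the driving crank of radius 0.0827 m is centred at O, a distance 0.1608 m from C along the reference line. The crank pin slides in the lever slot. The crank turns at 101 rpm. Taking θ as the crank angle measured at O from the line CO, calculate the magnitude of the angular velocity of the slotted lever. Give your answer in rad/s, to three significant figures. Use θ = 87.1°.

2.33

ω = 10.58 rad/s (from 101 rpm).
Crank pin A relative to C: A = (d + r cosθ, r sinθ); lever angle φ = atan2(r sinθ, d + r cosθ).
Differentiating tanφ: φ̇ = rω(d cosθ + r)/(d² + r² + 2dr cosθ).
d² + r² + 2dr cosθ = |CA|² = 0.0340415 m²;  d cosθ + r = +0.090835 m.
|ω_lever| = |0.0827·10.58·+0.090835| / 0.0340415 = 2.334 rad/s.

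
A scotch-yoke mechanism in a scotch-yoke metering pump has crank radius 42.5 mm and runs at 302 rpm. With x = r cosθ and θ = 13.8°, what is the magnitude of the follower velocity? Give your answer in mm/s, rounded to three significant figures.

ω = 31.63 rad/s (from 302 rpm).
x = r cosθ ⇒ ẋ = −rω sinθ.
|v| = rω|sinθ| = 0.0425·31.63·|sin 13.8°| = 0.32061 m/s = 320.61 mm/s.

321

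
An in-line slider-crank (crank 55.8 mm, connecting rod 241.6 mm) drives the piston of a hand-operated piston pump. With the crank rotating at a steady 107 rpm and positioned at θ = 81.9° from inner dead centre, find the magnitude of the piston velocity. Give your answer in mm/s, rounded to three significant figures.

640

ω = 2π·107/60 = 11.21 rad/s
For an in-line slider-crank, x = r cosθ + √(L² − r² sin²θ), so v = −rω sinθ·[1 + r cosθ/√(L² − r² sin²θ)].
With r = 0.0558 m, L = 0.2416 m, θ = 81.9°: √(L² − r² sin²θ) = 0.2352 m.
v = −0.0558·11.21·0.99002·[1 + 0.0558·0.14090/0.2352] = -0.63969 m/s.
|v| = 0.63969 m/s = 639.69 mm/s.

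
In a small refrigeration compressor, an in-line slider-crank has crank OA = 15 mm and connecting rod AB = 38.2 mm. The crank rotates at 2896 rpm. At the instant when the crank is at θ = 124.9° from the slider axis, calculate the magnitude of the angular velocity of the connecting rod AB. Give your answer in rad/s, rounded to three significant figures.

72.0

ω = 303.3 rad/s (converted from 2896 rpm).
The rod makes angle φ with the slider axis where L sinφ = r sinθ; differentiating, L cosφ·φ̇ = r ω cosθ.
L cosφ = √(L² − r² sin²θ) = 0.036165 m.
|ω_rod| = r ω |cosθ| / √(L² − r² sin²θ) = 0.015·303.3·0.57215/0.036165 = 71.968 rad/s.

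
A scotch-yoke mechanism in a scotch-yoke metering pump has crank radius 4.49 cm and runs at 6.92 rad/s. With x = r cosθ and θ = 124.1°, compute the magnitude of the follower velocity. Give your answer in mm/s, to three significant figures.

ω = 6.92 rad/s
x = r cosθ ⇒ ẋ = −rω sinθ.
|v| = rω|sinθ| = 0.0449·6.92·|sin 124.1°| = 0.25728 m/s = 257.28 mm/s.

257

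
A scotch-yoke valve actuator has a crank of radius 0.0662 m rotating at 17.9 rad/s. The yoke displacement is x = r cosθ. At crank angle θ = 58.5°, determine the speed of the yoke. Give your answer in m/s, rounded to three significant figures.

ω = 17.9 rad/s
x = r cosθ ⇒ ẋ = −rω sinθ.
|v| = rω|sinθ| = 0.0662·17.9·|sin 58.5°| = 1.0104 m/s.

1.01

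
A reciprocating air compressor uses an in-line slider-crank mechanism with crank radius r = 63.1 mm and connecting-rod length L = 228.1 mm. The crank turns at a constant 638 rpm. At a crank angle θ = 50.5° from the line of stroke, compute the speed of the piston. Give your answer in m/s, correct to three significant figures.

ω = 2π·638/60 = 66.81 rad/s
For an in-line slider-crank, x = r cosθ + √(L² − r² sin²θ), so v = −rω sinθ·[1 + r cosθ/√(L² − r² sin²θ)].
With r = 0.0631 m, L = 0.2281 m, θ = 50.5°: √(L² − r² sin²θ) = 0.22284 m.
v = −0.0631·66.81·0.77162·[1 + 0.0631·0.63608/0.22284] = -3.8389 m/s.
|v| = 3.8389 m/s.

3.84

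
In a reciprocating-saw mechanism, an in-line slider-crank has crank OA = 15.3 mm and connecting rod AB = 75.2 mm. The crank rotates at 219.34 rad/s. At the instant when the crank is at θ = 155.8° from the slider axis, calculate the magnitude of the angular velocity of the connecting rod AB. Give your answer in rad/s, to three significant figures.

40.8

ω = 219.3 rad/s
The rod makes angle φ with the slider axis where L sinφ = r sinθ; differentiating, L cosφ·φ̇ = r ω cosθ.
L cosφ = √(L² − r² sin²θ) = 0.074938 m.
|ω_rod| = r ω |cosθ| / √(L² − r² sin²θ) = 0.0153·219.3·0.91212/0.074938 = 40.847 rad/s.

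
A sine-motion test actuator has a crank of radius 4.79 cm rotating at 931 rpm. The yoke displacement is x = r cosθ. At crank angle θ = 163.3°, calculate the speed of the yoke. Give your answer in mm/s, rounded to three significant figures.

1340

ω = 97.49 rad/s (from 931 rpm).
x = r cosθ ⇒ ẋ = −rω sinθ.
|v| = rω|sinθ| = 0.0479·97.49·|sin 163.3°| = 1.342 m/s = 1342 mm/s.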